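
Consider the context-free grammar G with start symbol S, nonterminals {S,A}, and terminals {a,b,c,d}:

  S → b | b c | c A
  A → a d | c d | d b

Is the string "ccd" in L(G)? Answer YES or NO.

Convert to CNF:
  S -> T2 A | T3 T2 | b
  A -> T0 T1 | T1 T3 | T2 T1
  T0 -> a
  T1 -> d
  T2 -> c
  T3 -> b

CYK fill:
  T[0,0] 'c' = {T2}  orig:{}
  T[1,1] 'c' = {T2}  orig:{}
  T[2,2] 'd' = {T1}  orig:{}
  T[0,1] 'cc' = ∅
  T[1,2] 'cd' = {A}
  T[0,2] 'ccd' = {S}

S ∈ T[0,2] ⇒ YES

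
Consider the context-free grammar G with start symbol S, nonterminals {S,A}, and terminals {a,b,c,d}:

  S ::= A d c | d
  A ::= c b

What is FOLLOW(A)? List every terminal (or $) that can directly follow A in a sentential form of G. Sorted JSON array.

Compute FIRST by fixpoint:
pass 1:
  A via A→c b: +{c}
  S via S→A d c: +{c}
  S via S→d: +{d}
  FIRST[S]={c,d}  FIRST[A]={c}
pass 2: — fixpoint
  FIRST[S]={c,d}  FIRST[A]={c}

FOLLOW sets:
FOLLOW(S) := {$}
round 1:
  S→A d c: FOLLOW(A) ⊇ FIRST(d) = {d}; new: +{d}
  FOLLOW[S]={$}  FOLLOW[A]={d}
round 2: (stable)
  FOLLOW[S]={$}  FOLLOW[A]={d}

FOLLOW(A) = ["d"]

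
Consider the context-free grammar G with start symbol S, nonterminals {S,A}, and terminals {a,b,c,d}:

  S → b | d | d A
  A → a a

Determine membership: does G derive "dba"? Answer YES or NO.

CNF form of G:
  S -> T1 A | b | d
  A -> T0 T0
  T0 -> a
  T1 -> d

CYK table (by increasing span):
  cell(0,0) d: {S,T1}  orig:{S}
  cell(1,1) b: {S}
  cell(2,2) a: {T0}  orig:{}
  cell(0,1) db: ∅
  cell(1,2) ba: ∅
  cell(0,2) dba: ∅

S ∉ T[0,2] ⇒ NO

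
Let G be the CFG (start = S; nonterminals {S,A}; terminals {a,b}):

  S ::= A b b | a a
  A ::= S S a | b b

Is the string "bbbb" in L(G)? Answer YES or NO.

Convert to CNF:
  S -> A X3 | T0 T0
  A -> S X2 | T1 T1
  T0 -> a
  T1 -> b
  X2 -> S T0
  X3 -> T1 T1

CYK table (by increasing span):
  [0..0]={T1}  "b"  orig:{}
  [1..1]={T1}  "b"  orig:{}
  [2..2]={T1}  "b"  orig:{}
  [3..3]={T1}  "b"  orig:{}
  [0..1]={A,X3}  "bb"  orig:{A}
  [1..2]={A,X3}  "bb"  orig:{A}
  [2..3]={A,X3}  "bb"  orig:{A}
  [0..2]=∅  "bbb"
  [1..3]=∅  "bbb"
  [0..3]={S}  "bbbb"

S ∈ T[0,3] ⇒ YES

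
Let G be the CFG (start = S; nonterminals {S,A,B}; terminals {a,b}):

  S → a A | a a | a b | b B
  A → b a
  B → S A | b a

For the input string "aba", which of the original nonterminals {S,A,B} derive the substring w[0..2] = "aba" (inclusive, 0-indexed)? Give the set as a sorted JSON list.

CNF form of G:
  S -> T0 B | T1 A | T1 T0 | T1 T1
  A -> T0 T1
  B -> S A | T0 T1
  T0 -> b
  T1 -> a

Fill CYK table bottom-up (cells [i..j] with 0 ≤ i ≤ j ≤ 2 only):
  cell(0,0) a: {T1}  orig:{}
  cell(1,1) b: {T0}  orig:{}
  cell(2,2) a: {T1}  orig:{}
  cell(0,1) ab: {S}
  cell(1,2) ba: {A,B}
  cell(0,2) aba: {S}

Original NTs in T[0,2] deriving "aba": ["S"]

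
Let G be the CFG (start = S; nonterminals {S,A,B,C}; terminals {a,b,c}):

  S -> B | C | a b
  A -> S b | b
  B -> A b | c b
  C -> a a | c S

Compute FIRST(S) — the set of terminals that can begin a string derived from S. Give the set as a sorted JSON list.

FIRST iteration:
pass 1:
  A via A→b: +{b}
  B via B→A b: +{b}
  B via B→c b: +{c}
  C via C→a a: +{a}
  C via C→c S: +{c}
  S via S→B: +{b,c}
  S via S→C: +{a}
  FIRST(S)={a,b,c}  FIRST(A)={b}  FIRST(B)={b,c}  FIRST(C)={a,c}
pass 2:
  A via A→S b: +{a,c}
  B via B→A b: +{a}
  FIRST(S)={a,b,c}  FIRST(A)={a,b,c}  FIRST(B)={a,b,c}  FIRST(C)={a,c}
pass 3: done
  FIRST(S)={a,b,c}  FIRST(A)={a,b,c}  FIRST(B)={a,b,c}  FIRST(C)={a,c}

FIRST(S) = ["a", "b", "c"]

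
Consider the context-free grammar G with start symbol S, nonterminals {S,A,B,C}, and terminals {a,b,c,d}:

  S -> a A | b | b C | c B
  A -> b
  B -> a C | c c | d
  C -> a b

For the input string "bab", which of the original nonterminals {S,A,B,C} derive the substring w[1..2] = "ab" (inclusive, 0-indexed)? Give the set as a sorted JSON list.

Convert to CNF:
  S -> T0 A | T1 B | T2 C | b
  A -> b
  B -> T0 C | T1 T1 | d
  C -> T0 T2
  T0 -> a
  T1 -> c
  T2 -> b

CYK table (by increasing span), restricted to cells inside w[1..2]:
  cell(1,1) a: {T0}  orig:{}
  cell(2,2) b: {A,S,T2}  orig:{A,S}
  cell(1,2) ab: {C,S}

Original NTs in T[1,2] deriving "ab": ["C", "S"]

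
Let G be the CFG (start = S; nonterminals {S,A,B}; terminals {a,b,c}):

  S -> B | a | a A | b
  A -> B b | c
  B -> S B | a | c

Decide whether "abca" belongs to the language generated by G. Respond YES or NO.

Convert to CNF:
  S -> S B | T1 A | a | b | c
  A -> B T0 | c
  B -> S B | a | c
  T0 -> b
  T1 -> a

Fill CYK table bottom-up:
  [0..0]={B,S,T1}  "a"  orig:{B,S}
  [1..1]={S,T0}  "b"  orig:{S}
  [2..2]={A,B,S}  "c"
  [3..3]={B,S,T1}  "a"  orig:{B,S}
  [0..1]={A}  "ab"
  [1..2]={B,S}  "bc"
  [2..3]={B,S}  "ca"
  [0..2]={B,S}  "abc"
  [1..3]={B,S}  "bca"
  [0..3]={B,S}  "abca"

S ∈ T[0,3] ⇒ YES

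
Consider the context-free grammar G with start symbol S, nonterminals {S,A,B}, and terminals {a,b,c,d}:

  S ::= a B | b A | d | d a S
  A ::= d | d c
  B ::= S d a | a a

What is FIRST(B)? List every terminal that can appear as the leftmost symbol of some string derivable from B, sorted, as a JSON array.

Compute FIRST by fixpoint:
pass 1:
  A via A→d: +{d}
  B via B→a a: +{a}
  S via S→a B: +{a}
  S via S→b A: +{b}
  S via S→d: +{d}
  FIRST[S]={a,b,d}  FIRST[A]={d}  FIRST[B]={a}
pass 2:
  B via B→S d a: +{b,d}
  FIRST[S]={a,b,d}  FIRST[A]={d}  FIRST[B]={a,b,d}
pass 3: done
  FIRST[S]={a,b,d}  FIRST[A]={d}  FIRST[B]={a,b,d}

FIRST(B) = ["a", "b", "d"]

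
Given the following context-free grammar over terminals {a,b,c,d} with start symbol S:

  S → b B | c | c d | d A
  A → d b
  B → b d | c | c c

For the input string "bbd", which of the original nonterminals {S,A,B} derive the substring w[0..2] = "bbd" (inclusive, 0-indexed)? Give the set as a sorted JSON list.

Convert to CNF:
  S -> T0 A | T1 B | T2 T0 | c
  A -> T0 T1
  B -> T1 T0 | T2 T2 | c
  T0 -> d
  T1 -> b
  T2 -> c

Fill CYK table bottom-up (cells [i..j] with 0 ≤ i ≤ j ≤ 2 only):
  T[0,0] 'b' = {T1}  orig:{}
  T[1,1] 'b' = {T1}  orig:{}
  T[2,2] 'd' = {T0}  orig:{}
  T[0,1] 'bb' = ∅
  T[1,2] 'bd' = {B}
  T[0,2] 'bbd' = {S}

Original NTs in T[0,2] deriving "bbd": ["S"]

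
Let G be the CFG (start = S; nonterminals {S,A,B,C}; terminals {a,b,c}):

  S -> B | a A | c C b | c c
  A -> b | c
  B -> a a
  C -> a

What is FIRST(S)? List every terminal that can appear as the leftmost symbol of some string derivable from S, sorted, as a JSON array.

Compute FIRST by fixpoint:
iter 1:
  A via A→b: +{b}
  A via A→c: +{c}
  B via B→a a: +{a}
  C via C→a: +{a}
  S via S→B: +{a}
  S via S→c C b: +{c}
  S: {a,c}  A: {b,c}  B: {a}  C: {a}
iter 2: (stable)
  S: {a,c}  A: {b,c}  B: {a}  C: {a}

FIRST(S) = ["a", "c"]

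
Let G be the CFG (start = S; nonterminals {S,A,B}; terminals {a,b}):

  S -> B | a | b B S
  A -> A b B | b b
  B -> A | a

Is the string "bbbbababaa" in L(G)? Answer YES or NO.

Convert to CNF:
  S -> A X3 | T0 T0 | T0 X4 | a
  A -> A X1 | T0 T0
  B -> A X2 | T0 T0 | a
  T0 -> b
  X1 -> T0 B
  X2 -> T0 B
  X3 -> T0 B
  X4 -> B S

CYK table (by increasing span):
  [0..0]={T0}  "b"  orig:{}
  [1..1]={T0}  "b"  orig:{}
  [2..2]={T0}  "b"  orig:{}
  [3..3]={T0}  "b"  orig:{}
  [4..4]={B,S}  "a"
  [5..5]={T0}  "b"  orig:{}
  [6..6]={B,S}  "a"
  [7..7]={T0}  "b"  orig:{}
  [8..8]={B,S}  "a"
  [9..9]={B,S}  "a"
  [0..1]={A,B,S}  "bb"
  [1..2]={A,B,S}  "bb"
  [2..3]={A,B,S}  "bb"
  [3..4]={X1,X2,X3}  "ba"  orig:{}
  [4..5]=∅  "ab"
  [5..6]={X1,X2,X3}  "ba"  orig:{}
  [6..7]=∅  "ab"
  [7..8]={X1,X2,X3}  "ba"  orig:{}
  [8..9]={X4}  "aa"  orig:{}
  [0..2]={X1,X2,X3}  "bbb"  orig:{}
  [1..3]={X1,X2,X3}  "bbb"  orig:{}
  [2..4]={X4}  "bba"  orig:{}
  [3..5]=∅  "bab"
  [4..6]=∅  "aba"
  [5..7]=∅  "bab"
  [6..8]=∅  "aba"
  [7..9]={S}  "baa"
  [0..3]={X4}  "bbbb"  orig:{}
  [1..4]={A,B,S}  "bbba"
  [2..5]=∅  "bbab"
  [3..6]=∅  "baba"
  [4..7]=∅  "abab"
  [5..8]=∅  "baba"
  [6..9]={X4}  "abaa"  orig:{}
  [0..4]={X1,X2,X3}  "bbbba"  orig:{}
  [1..5]=∅  "bbbab"
  [2..6]=∅  "bbaba"
  [3..7]=∅  "babab"
  [4..8]=∅  "ababa"
  [5..9]={S}  "babaa"
  [0..5]=∅  "bbbbab"
  [1..6]={A,B,S}  "bbbaba"
  [2..7]=∅  "bbabab"
  [3..8]=∅  "bababa"
  [4..9]={X4}  "ababaa"  orig:{}
  [0..6]={X1,X2,X3}  "bbbbaba"  orig:{}
  [1..7]=∅  "bbbabab"
  [2..8]=∅  "bbababa"
  [3..9]={S}  "bababaa"
  [0..7]=∅  "bbbbabab"
  [1..8]={A,B,S}  "bbbababa"
  [2..9]=∅  "bbababaa"
  [0..8]={X1,X2,X3}  "bbbbababa"  orig:{}
  [1..9]={X4}  "bbbababaa"  orig:{}
  [0..9]={S}  "bbbbababaa"

S ∈ T[0,9] ⇒ YES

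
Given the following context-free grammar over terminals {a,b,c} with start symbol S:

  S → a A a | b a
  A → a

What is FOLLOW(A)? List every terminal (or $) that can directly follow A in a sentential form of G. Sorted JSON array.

FIRST sets, iterate to fixpoint:
[1]
  A via A→a: +{a}
  S via S→a A a: +{a}
  S via S→b a: +{b}
  FIRST[S]={a,b}  FIRST[A]={a}
[2] done
  FIRST[S]={a,b}  FIRST[A]={a}

Compute FOLLOW by fixpoint:
FOLLOW(S) := {$}
pass 1:
  S→a A a: FOLLOW(A) ⊇ FIRST(a) = {a}; new: +{a}
  S: {$}  A: {a}
pass 2: done
  S: {$}  A: {a}

FOLLOW(A) = ["a"]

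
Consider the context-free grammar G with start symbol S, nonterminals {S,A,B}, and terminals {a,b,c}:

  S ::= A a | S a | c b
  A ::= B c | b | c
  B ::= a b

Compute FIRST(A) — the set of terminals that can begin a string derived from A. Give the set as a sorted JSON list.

FIRST iteration:
pass 1:
  A via A→b: +{b}
  A via A→c: +{c}
  B via B→a b: +{a}
  S via S→A a: +{b,c}
  FIRST(S)={b,c}  FIRST(A)={b,c}  FIRST(B)={a}
pass 2:
  A via A→B c: +{a}
  S via S→A a: +{a}
  FIRST(S)={a,b,c}  FIRST(A)={a,b,c}  FIRST(B)={a}
pass 3: done
  FIRST(S)={a,b,c}  FIRST(A)={a,b,c}  FIRST(B)={a}

FIRST(A) = ["a", "b", "c"]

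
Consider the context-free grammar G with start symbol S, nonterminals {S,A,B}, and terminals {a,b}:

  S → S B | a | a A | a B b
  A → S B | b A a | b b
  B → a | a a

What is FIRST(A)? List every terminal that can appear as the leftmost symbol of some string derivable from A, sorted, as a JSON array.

FIRST sets, iterate to fixpoint:
iter 1:
  A via A→b A a: +{b}
  B via B→a: +{a}
  S via S→a: +{a}
  S: {a}  A: {b}  B: {a}
iter 2:
  A via A→S B: +{a}
  S: {a}  A: {a,b}  B: {a}
iter 3: (stable)
  S: {a}  A: {a,b}  B: {a}

FIRST(A) = ["a", "b"]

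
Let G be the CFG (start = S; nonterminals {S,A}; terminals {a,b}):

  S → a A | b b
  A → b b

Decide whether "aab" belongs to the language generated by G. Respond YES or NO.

CNF form of G:
  S -> T0 T0 | T1 A
  A -> T0 T0
  T0 -> b
  T1 -> a

CYK fill:
  cell(0,0) a: {T1}  orig:{}
  cell(1,1) a: {T1}  orig:{}
  cell(2,2) b: {T0}  orig:{}
  cell(0,1) aa: ∅
  cell(1,2) ab: ∅
  cell(0,2) aab: ∅

S ∉ T[0,2] ⇒ NO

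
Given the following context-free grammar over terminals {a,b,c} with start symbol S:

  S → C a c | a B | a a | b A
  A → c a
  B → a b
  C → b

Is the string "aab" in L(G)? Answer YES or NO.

CNF form of G:
  S -> C X3 | T1 B | T1 T1 | T2 A
  A -> T0 T1
  B -> T1 T2
  C -> b
  T0 -> c
  T1 -> a
  T2 -> b
  X3 -> T1 T0

Fill CYK table bottom-up:
  T[0,0] 'a' = {T1}  orig:{}
  T[1,1] 'a' = {T1}  orig:{}
  T[2,2] 'b' = {C,T2}  orig:{C}
  T[0,1] 'aa' = {S}
  T[1,2] 'ab' = {B}
  T[0,2] 'aab' = {S}

S ∈ T[0,2] ⇒ YES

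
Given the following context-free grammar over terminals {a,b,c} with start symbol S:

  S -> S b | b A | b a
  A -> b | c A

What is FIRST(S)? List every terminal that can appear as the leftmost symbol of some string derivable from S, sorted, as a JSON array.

FIRST sets, iterate to fixpoint:
round 1:
  A via A→b: +{b}
  A via A→c A: +{c}
  S via S→b A: +{b}
  FIRST(S)={b}  FIRST(A)={b,c}
round 2: done
  FIRST(S)={b}  FIRST(A)={b,c}

FIRST(S) = ["b"]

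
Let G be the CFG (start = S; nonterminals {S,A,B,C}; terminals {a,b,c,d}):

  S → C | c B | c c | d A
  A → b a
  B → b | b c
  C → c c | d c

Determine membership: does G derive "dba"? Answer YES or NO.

CNF form of G:
  S -> T2 B | T2 T2 | T3 A | T3 T2
  A -> T0 T1
  B -> T0 T2 | b
  C -> T2 T2 | T3 T2
  T0 -> b
  T1 -> a
  T2 -> c
  T3 -> d

CYK fill:
  T[0,0] 'd' = {T3}  orig:{}
  T[1,1] 'b' = {B,T0}  orig:{B}
  T[2,2] 'a' = {T1}  orig:{}
  T[0,1] 'db' = ∅
  T[1,2] 'ba' = {A}
  T[0,2] 'dba' = {S}

S ∈ T[0,2] ⇒ YES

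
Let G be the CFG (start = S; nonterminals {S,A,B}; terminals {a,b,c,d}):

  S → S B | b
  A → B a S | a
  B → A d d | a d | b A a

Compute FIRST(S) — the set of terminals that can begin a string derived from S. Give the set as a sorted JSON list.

Compute FIRST by fixpoint:
iter 1:
  A via A→a: +{a}
  B via B→A d d: +{a}
  B via B→b A a: +{b}
  S via S→b: +{b}
  FIRST[S]={b}  FIRST[A]={a}  FIRST[B]={a,b}
iter 2:
  A via A→B a S: +{b}
  FIRST[S]={b}  FIRST[A]={a,b}  FIRST[B]={a,b}
iter 3: done
  FIRST[S]={b}  FIRST[A]={a,b}  FIRST[B]={a,b}

FIRST(S) = ["b"]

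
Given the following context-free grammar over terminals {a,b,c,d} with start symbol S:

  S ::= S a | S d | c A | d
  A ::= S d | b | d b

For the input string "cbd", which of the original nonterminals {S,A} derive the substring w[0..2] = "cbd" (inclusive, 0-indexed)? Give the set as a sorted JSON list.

CNF form of G:
  S -> S T0 | S T2 | T3 A | d
  A -> S T0 | T0 T1 | b
  T0 -> d
  T1 -> b
  T2 -> a
  T3 -> c

CYK table (by increasing span) (cells [i..j] with 0 ≤ i ≤ j ≤ 2 only):
  cell(0,0) c: {T3}  orig:{}
  cell(1,1) b: {A,T1}  orig:{A}
  cell(2,2) d: {S,T0}  orig:{S}
  cell(0,1) cb: {S}
  cell(1,2) bd: ∅
  cell(0,2) cbd: {A,S}

Original NTs in T[0,2] deriving "cbd": ["A", "S"]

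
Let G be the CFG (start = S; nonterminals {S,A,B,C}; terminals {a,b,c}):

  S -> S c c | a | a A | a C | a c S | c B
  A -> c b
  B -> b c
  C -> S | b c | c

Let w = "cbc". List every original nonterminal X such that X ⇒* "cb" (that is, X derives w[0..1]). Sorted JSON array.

Convert to CNF:
  S -> S X5 | T0 B | T2 A | T2 C | T2 X6 | a
  A -> T0 T1
  B -> T1 T0
  C -> S X3 | T0 B | T1 T0 | T2 A | T2 C | T2 X4 | a | c
  T0 -> c
  T1 -> b
  T2 -> a
  X3 -> T0 T0
  X4 -> T0 S
  X5 -> T0 T0
  X6 -> T0 S

CYK fill — only the sub-triangle for w[0..1]:
  T[0,0] 'c' = {C,T0}  orig:{C}
  T[1,1] 'b' = {T1}  orig:{}
  T[0,1] 'cb' = {A}

Original NTs in T[0,1] deriving "cb": ["A"]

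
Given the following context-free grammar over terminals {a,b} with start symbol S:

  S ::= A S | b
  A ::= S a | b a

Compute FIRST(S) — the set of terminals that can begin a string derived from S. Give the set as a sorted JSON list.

Compute FIRST by fixpoint:
round 1:
  A via A→b a: +{b}
  S via S→A S: +{b}
  S: {b}  A: {b}
round 2: (stable)
  S: {b}  A: {b}

FIRST(S) = ["b"]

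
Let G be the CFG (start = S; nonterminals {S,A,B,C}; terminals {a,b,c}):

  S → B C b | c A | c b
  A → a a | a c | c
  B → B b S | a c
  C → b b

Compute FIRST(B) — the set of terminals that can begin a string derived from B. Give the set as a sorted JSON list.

FIRST iteration:
[1]
  A via A→a a: +{a}
  A via A→c: +{c}
  B via B→a c: +{a}
  C via C→b b: +{b}
  S via S→B C b: +{a}
  S via S→c A: +{c}
  FIRST(S)={a,c}  FIRST(A)={a,c}  FIRST(B)={a}  FIRST(C)={b}
[2] — fixpoint
  FIRST(S)={a,c}  FIRST(A)={a,c}  FIRST(B)={a}  FIRST(C)={b}

FIRST(B) = ["a"]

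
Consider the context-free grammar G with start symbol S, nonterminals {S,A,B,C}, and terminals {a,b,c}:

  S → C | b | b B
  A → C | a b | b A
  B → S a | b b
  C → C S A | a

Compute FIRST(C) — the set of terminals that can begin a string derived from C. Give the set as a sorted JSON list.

FIRST iteration:
iter 1:
  A via A→a b: +{a}
  A via A→b A: +{b}
  B via B→b b: +{b}
  C via C→a: +{a}
  S via S→C: +{a}
  S via S→b: +{b}
  FIRST(S)={a,b}  FIRST(A)={a,b}  FIRST(B)={b}  FIRST(C)={a}
iter 2:
  B via B→S a: +{a}
  FIRST(S)={a,b}  FIRST(A)={a,b}  FIRST(B)={a,b}  FIRST(C)={a}
iter 3: done
  FIRST(S)={a,b}  FIRST(A)={a,b}  FIRST(B)={a,b}  FIRST(C)={a}

FIRST(C) = ["a"]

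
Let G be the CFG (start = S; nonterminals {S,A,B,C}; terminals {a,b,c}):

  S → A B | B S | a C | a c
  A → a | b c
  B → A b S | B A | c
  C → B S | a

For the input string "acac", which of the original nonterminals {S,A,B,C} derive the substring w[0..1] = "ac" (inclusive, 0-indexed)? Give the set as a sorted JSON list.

CNF form of G:
  S -> A B | B S | T2 C | T2 T1
  A -> T0 T1 | a
  B -> A X3 | B A | c
  C -> B S | a
  T0 -> b
  T1 -> c
  T2 -> a
  X3 -> T0 S

Fill CYK table bottom-up — only the sub-triangle for w[0..1]:
  cell(0,0) a: {A,C,T2}  orig:{A,C}
  cell(1,1) c: {B,T1}  orig:{B}
  cell(0,1) ac: {S}

Original NTs in T[0,1] deriving "ac": ["S"]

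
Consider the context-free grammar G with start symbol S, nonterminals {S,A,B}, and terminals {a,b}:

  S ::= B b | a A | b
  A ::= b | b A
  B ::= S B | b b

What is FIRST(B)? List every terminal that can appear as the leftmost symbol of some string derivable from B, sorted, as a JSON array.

FIRST iteration:
[1]
  A via A→b: +{b}
  B via B→b b: +{b}
  S via S→B b: +{b}
  S via S→a A: +{a}
  FIRST[S]={a,b}  FIRST[A]={b}  FIRST[B]={b}
[2]
  B via B→S B: +{a}
  FIRST[S]={a,b}  FIRST[A]={b}  FIRST[B]={a,b}
[3] (stable)
  FIRST[S]={a,b}  FIRST[A]={b}  FIRST[B]={a,b}

FIRST(B) = ["a", "b"]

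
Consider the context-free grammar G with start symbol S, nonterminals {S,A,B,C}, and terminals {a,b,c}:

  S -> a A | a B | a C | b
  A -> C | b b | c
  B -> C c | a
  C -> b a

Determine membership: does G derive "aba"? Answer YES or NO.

CNF form of G:
  S -> T1 A | T1 B | T1 C | b
  A -> T0 T0 | T0 T1 | c
  B -> C T2 | a
  C -> T0 T1
  T0 -> b
  T1 -> a
  T2 -> c

Fill CYK table bottom-up:
  T[0,0] 'a' = {B,T1}  orig:{B}
  T[1,1] 'b' = {S,T0}  orig:{S}
  T[2,2] 'a' = {B,T1}  orig:{B}
  T[0,1] 'ab' = ∅
  T[1,2] 'ba' = {A,C}
  T[0,2] 'aba' = {S}

S ∈ T[0,2] ⇒ YES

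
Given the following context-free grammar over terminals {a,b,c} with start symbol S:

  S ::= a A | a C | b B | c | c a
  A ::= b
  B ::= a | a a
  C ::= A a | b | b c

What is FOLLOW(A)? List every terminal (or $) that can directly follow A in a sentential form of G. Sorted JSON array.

FIRST sets, iterate to fixpoint:
[1]
  A via A→b: +{b}
  B via B→a: +{a}
  C via C→A a: +{b}
  S via S→a A: +{a}
  S via S→b B: +{b}
  S via S→c: +{c}
  FIRST(S)={a,b,c}  FIRST(A)={b}  FIRST(B)={a}  FIRST(C)={b}
[2] done
  FIRST(S)={a,b,c}  FIRST(A)={b}  FIRST(B)={a}  FIRST(C)={b}

FOLLOW iteration:
FOLLOW(S) := {$}
iter 1:
  C→A a: FOLLOW(A) ⊇ FIRST(a) = {a}; new: +{a}
  S→a A: FOLLOW(A) ⊇ FOLLOW(S) ⊇ {$}; new: +{$}
  S→a C: FOLLOW(C) ⊇ FOLLOW(S) ⊇ {$}; new: +{$}
  S→b B: FOLLOW(B) ⊇ FOLLOW(S) ⊇ {$}; new: +{$}
  FOLLOW[S]={$}  FOLLOW[A]={$,a}  FOLLOW[B]={$}  FOLLOW[C]={$}
iter 2: done
  FOLLOW[S]={$}  FOLLOW[A]={$,a}  FOLLOW[B]={$}  FOLLOW[C]={$}

FOLLOW(A) = ["$", "a"]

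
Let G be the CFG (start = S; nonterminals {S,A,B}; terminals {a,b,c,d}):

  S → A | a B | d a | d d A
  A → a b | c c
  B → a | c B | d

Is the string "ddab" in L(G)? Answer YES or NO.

CNF form of G:
  S -> T0 B | T0 T1 | T2 T2 | T3 T0 | T3 X4
  A -> T0 T1 | T2 T2
  B -> T2 B | a | d
  T0 -> a
  T1 -> b
  T2 -> c
  T3 -> d
  X4 -> T3 A

CYK table (by increasing span):
  T[0,0] 'd' = {B,T3}  orig:{B}
  T[1,1] 'd' = {B,T3}  orig:{B}
  T[2,2] 'a' = {B,T0}  orig:{B}
  T[3,3] 'b' = {T1}  orig:{}
  T[0,1] 'dd' = ∅
  T[1,2] 'da' = {S}
  T[2,3] 'ab' = {A,S}
  T[0,2] 'dda' = ∅
  T[1,3] 'dab' = {X4}  orig:{}
  T[0,3] 'ddab' = {S}

S ∈ T[0,3] ⇒ YES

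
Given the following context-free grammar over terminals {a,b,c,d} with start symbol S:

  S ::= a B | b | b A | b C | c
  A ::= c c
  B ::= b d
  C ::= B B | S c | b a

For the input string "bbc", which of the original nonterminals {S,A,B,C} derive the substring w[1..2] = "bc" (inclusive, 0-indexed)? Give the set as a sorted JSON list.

Convert to CNF:
  S -> T1 A | T1 C | T3 B | b | c
  A -> T0 T0
  B -> T1 T2
  C -> B B | S T0 | T1 T3
  T0 -> c
  T1 -> b
  T2 -> d
  T3 -> a

CYK table (by increasing span) (cells [i..j] with 1 ≤ i ≤ j ≤ 2 only):
  [1..1]={S,T1}  "b"  orig:{S}
  [2..2]={S,T0}  "c"  orig:{S}
  [1..2]={C}  "bc"

Original NTs in T[1,2] deriving "bc": ["C"]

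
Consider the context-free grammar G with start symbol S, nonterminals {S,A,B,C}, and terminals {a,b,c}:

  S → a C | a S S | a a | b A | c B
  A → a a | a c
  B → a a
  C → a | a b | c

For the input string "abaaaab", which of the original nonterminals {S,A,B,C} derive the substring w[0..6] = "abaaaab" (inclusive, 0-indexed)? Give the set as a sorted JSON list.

Convert to CNF:
  S -> T0 C | T0 T0 | T0 X3 | T1 B | T2 A
  A -> T0 T0 | T0 T1
  B -> T0 T0
  C -> T0 T2 | a | c
  T0 -> a
  T1 -> c
  T2 -> b
  X3 -> S S

CYK table (by increasing span) — only the sub-triangle for w[0..6]:
  T[0,0] 'a' = {C,T0}  orig:{C}
  T[1,1] 'b' = {T2}  orig:{}
  T[2,2] 'a' = {C,T0}  orig:{C}
  T[3,3] 'a' = {C,T0}  orig:{C}
  T[4,4] 'a' = {C,T0}  orig:{C}
  T[5,5] 'a' = {C,T0}  orig:{C}
  T[6,6] 'b' = {T2}  orig:{}
  T[0,1] 'ab' = {C}
  T[1,2] 'ba' = ∅
  T[2,3] 'aa' = {A,B,S}
  T[3,4] 'aa' = {A,B,S}
  T[4,5] 'aa' = {A,B,S}
  T[5,6] 'ab' = {C}
  T[0,2] 'aba' = ∅
  T[1,3] 'baa' = {S}
  T[2,4] 'aaa' = ∅
  T[3,5] 'aaa' = ∅
  T[4,6] 'aab' = {S}
  T[0,3] 'abaa' = ∅
  T[1,4] 'baaa' = ∅
  T[2,5] 'aaaa' = {X3}  orig:{}
  T[3,6] 'aaab' = ∅
  T[0,4] 'abaaa' = ∅
  T[1,5] 'baaaa' = {X3}  orig:{}
  T[2,6] 'aaaab' = {X3}  orig:{}
  T[0,5] 'abaaaa' = {S}
  T[1,6] 'baaaab' = {X3}  orig:{}
  T[0,6] 'abaaaab' = {S}

Original NTs in T[0,6] deriving "abaaaab": ["S"]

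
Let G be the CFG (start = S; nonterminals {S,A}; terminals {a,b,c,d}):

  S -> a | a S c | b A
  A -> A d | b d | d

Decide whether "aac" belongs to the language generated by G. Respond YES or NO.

Convert to CNF:
  S -> T1 A | T2 X4 | a
  A -> A T0 | T1 T0 | d
  T0 -> d
  T1 -> b
  T2 -> a
  T3 -> c
  X4 -> S T3

CYK fill:
  T[0,0] 'a' = {S,T2}  orig:{S}
  T[1,1] 'a' = {S,T2}  orig:{S}
  T[2,2] 'c' = {T3}  orig:{}
  T[0,1] 'aa' = ∅
  T[1,2] 'ac' = {X4}  orig:{}
  T[0,2] 'aac' = {S}

S ∈ T[0,2] ⇒ YES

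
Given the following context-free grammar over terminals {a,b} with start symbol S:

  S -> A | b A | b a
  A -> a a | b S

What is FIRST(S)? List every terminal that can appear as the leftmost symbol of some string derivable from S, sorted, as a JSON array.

Compute FIRST by fixpoint:
[1]
  A via A→a a: +{a}
  A via A→b S: +{b}
  S via S→A: +{a,b}
  FIRST(S)={a,b}  FIRST(A)={a,b}
[2] done
  FIRST(S)={a,b}  FIRST(A)={a,b}

FIRST(S) = ["a", "b"]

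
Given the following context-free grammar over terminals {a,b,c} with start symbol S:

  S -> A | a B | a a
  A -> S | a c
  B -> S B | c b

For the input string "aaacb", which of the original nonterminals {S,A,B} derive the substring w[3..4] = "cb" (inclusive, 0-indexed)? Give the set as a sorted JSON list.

CNF form of G:
  S -> T0 B | T0 T0 | T0 T1
  A -> T0 B | T0 T0 | T0 T1
  B -> S B | T1 T2
  T0 -> a
  T1 -> c
  T2 -> b

CYK fill (cells [i..j] with 3 ≤ i ≤ j ≤ 4 only):
  T[3,3] 'c' = {T1}  orig:{}
  T[4,4] 'b' = {T2}  orig:{}
  T[3,4] 'cb' = {B}

Original NTs in T[3,4] deriving "cb": ["B"]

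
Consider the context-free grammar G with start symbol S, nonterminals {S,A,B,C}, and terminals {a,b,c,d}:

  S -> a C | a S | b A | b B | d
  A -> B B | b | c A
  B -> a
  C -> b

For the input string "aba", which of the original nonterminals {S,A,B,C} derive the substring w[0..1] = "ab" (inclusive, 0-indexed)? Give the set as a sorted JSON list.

Convert to CNF:
  S -> T1 C | T1 S | T2 A | T2 B | d
  A -> B B | T0 A | b
  B -> a
  C -> b
  T0 -> c
  T1 -> a
  T2 -> b

Fill CYK table bottom-up — only the sub-triangle for w[0..1]:
  T[0,0] 'a' = {B,T1}  orig:{B}
  T[1,1] 'b' = {A,C,T2}  orig:{A,C}
  T[0,1] 'ab' = {S}

Original NTs in T[0,1] deriving "ab": ["S"]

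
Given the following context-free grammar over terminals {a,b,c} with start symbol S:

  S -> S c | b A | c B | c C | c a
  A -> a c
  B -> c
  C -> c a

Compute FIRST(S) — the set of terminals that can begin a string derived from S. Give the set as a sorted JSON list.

FIRST iteration:
iter 1:
  A via A→a c: +{a}
  B via B→c: +{c}
  C via C→c a: +{c}
  S via S→b A: +{b}
  S via S→c B: +{c}
  S: {b,c}  A: {a}  B: {c}  C: {c}
iter 2: (stable)
  S: {b,c}  A: {a}  B: {c}  C: {c}

FIRST(S) = ["b", "c"]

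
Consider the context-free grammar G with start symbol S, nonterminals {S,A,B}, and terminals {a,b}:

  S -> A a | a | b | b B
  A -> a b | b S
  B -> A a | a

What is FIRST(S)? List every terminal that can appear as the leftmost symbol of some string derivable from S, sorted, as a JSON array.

FIRST sets, iterate to fixpoint:
round 1:
  A via A→a b: +{a}
  A via A→b S: +{b}
  B via B→A a: +{a,b}
  S via S→A a: +{a,b}
  FIRST(S)={a,b}  FIRST(A)={a,b}  FIRST(B)={a,b}
round 2: (no change)
  FIRST(S)={a,b}  FIRST(A)={a,b}  FIRST(B)={a,b}

FIRST(S) = ["a", "b"]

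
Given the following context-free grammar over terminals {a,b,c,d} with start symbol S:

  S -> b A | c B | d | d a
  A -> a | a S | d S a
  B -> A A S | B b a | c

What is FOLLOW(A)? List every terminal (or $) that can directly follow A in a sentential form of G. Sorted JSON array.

FIRST sets, iterate to fixpoint:
iter 1:
  A via A→a: +{a}
  A via A→d S a: +{d}
  B via B→A A S: +{a,d}
  B via B→c: +{c}
  S via S→b A: +{b}
  S via S→c B: +{c}
  S via S→d: +{d}
  FIRST(S)={b,c,d}  FIRST(A)={a,d}  FIRST(B)={a,c,d}
iter 2: (stable)
  FIRST(S)={b,c,d}  FIRST(A)={a,d}  FIRST(B)={a,c,d}

Compute FOLLOW by fixpoint:
seed FOLLOW(S) with $
round 1:
  A→d S a: FOLLOW(S) ⊇ FIRST(a) = {a}; new: +{a}
  B→A A S: FOLLOW(A) ⊇ FIRST(A) = {a,d}; new: +{a,d}
  B→A A S: FOLLOW(A) ⊇ FIRST(S) = {b,c,d}; new: +{b,c}
  B→B b a: FOLLOW(B) ⊇ FIRST(b) = {b}; new: +{b}
  S→b A: FOLLOW(A) ⊇ FOLLOW(S) ⊇ {$,a}; new: +{$}
  S→c B: FOLLOW(B) ⊇ FOLLOW(S) ⊇ {$,a}; new: +{$,a}
  FOLLOW[S]={$,a}  FOLLOW[A]={$,a,b,c,d}  FOLLOW[B]={$,a,b}
round 2:
  A→a S: FOLLOW(S) ⊇ FOLLOW(A) ⊇ {$,a,b,c,d}; new: +{b,c,d}
  S→c B: FOLLOW(B) ⊇ FOLLOW(S) ⊇ {$,a,b,c,d}; new: +{c,d}
  FOLLOW[S]={$,a,b,c,d}  FOLLOW[A]={$,a,b,c,d}  FOLLOW[B]={$,a,b,c,d}
round 3: — fixpoint
  FOLLOW[S]={$,a,b,c,d}  FOLLOW[A]={$,a,b,c,d}  FOLLOW[B]={$,a,b,c,d}

FOLLOW(A) = ["$", "a", "b", "c", "d"]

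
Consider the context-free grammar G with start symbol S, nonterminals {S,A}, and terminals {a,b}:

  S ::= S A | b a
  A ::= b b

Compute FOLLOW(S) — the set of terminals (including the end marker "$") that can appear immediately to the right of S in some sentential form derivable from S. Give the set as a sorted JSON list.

Compute FIRST by fixpoint:
round 1:
  A via A→b b: +{b}
  S via S→b a: +{b}
  FIRST(S)={b}  FIRST(A)={b}
round 2: done
  FIRST(S)={b}  FIRST(A)={b}

FOLLOW sets:
FOLLOW(S) := {$}
iter 1:
  S→S A: FOLLOW(S) ⊇ FIRST(A) = {b}; new: +{b}
  S→S A: FOLLOW(A) ⊇ FOLLOW(S) ⊇ {$,b}; new: +{$,b}
  S: {$,b}  A: {$,b}
iter 2: — fixpoint
  S: {$,b}  A: {$,b}

FOLLOW(S) = ["$", "b"]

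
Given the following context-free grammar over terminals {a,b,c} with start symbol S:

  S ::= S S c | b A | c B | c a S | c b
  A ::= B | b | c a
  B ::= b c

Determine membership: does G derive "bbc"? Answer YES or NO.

Convert to CNF:
  S -> S X3 | T0 A | T1 B | T1 T0 | T1 X4
  A -> T0 T1 | T1 T2 | b
  B -> T0 T1
  T0 -> b
  T1 -> c
  T2 -> a
  X3 -> S T1
  X4 -> T2 S

CYK fill:
  cell(0,0) b: {A,T0}  orig:{A}
  cell(1,1) b: {A,T0}  orig:{A}
  cell(2,2) c: {T1}  orig:{}
  cell(0,1) bb: {S}
  cell(1,2) bc: {A,B}
  cell(0,2) bbc: {S,X3}  orig:{S}

S ∈ T[0,2] ⇒ YES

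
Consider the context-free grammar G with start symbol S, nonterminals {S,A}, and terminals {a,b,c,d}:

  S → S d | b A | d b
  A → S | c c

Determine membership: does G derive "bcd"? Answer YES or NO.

Convert to CNF:
  S -> S T0 | T0 T1 | T1 A
  A -> S T0 | T0 T1 | T1 A | T2 T2
  T0 -> d
  T1 -> b
  T2 -> c

CYK table (by increasing span):
  cell(0,0) b: {T1}  orig:{}
  cell(1,1) c: {T2}  orig:{}
  cell(2,2) d: {T0}  orig:{}
  cell(0,1) bc: ∅
  cell(1,2) cd: ∅
  cell(0,2) bcd: ∅

S ∉ T[0,2] ⇒ NO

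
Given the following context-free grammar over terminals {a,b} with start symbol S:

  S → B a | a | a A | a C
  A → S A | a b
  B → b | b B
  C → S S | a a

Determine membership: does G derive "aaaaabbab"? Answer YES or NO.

Convert to CNF:
  S -> B T0 | T0 A | T0 C | a
  A -> S A | T0 T1
  B -> T1 B | b
  C -> S S | T0 T0
  T0 -> a
  T1 -> b

CYK table (by increasing span):
  [0..0]={S,T0}  "a"  orig:{S}
  [1..1]={S,T0}  "a"  orig:{S}
  [2..2]={S,T0}  "a"  orig:{S}
  [3..3]={S,T0}  "a"  orig:{S}
  [4..4]={S,T0}  "a"  orig:{S}
  [5..5]={B,T1}  "b"  orig:{B}
  [6..6]={B,T1}  "b"  orig:{B}
  [7..7]={S,T0}  "a"  orig:{S}
  [8..8]={B,T1}  "b"  orig:{B}
  [0..1]={C}  "aa"
  [1..2]={C}  "aa"
  [2..3]={C}  "aa"
  [3..4]={C}  "aa"
  [4..5]={A}  "ab"
  [5..6]={B}  "bb"
  [6..7]={S}  "ba"
  [7..8]={A}  "ab"
  [0..2]={S}  "aaa"
  [1..3]={S}  "aaa"
  [2..4]={S}  "aaa"
  [3..5]={A,S}  "aab"
  [4..6]=∅  "abb"
  [5..7]={S}  "bba"
  [6..8]=∅  "bab"
  [0..3]={C}  "aaaa"
  [1..4]={C}  "aaaa"
  [2..5]={A,C,S}  "aaab"
  [3..6]=∅  "aabb"
  [4..7]={C}  "abba"
  [5..8]=∅  "bbab"
  [0..4]={S}  "aaaaa"
  [1..5]={A,C,S}  "aaaab"
  [2..6]=∅  "aaabb"
  [3..7]={C,S}  "aabba"
  [4..8]=∅  "abbab"
  [0..5]={A,C,S}  "aaaaab"
  [1..6]=∅  "aaaabb"
  [2..7]={C,S}  "aaabba"
  [3..8]=∅  "aabbab"
  [0..6]=∅  "aaaaabb"
  [1..7]={C,S}  "aaaabba"
  [2..8]=∅  "aaabbab"
  [0..7]={C,S}  "aaaaabba"
  [1..8]=∅  "aaaabbab"
  [0..8]=∅  "aaaaabbab"

S ∉ T[0,8] ⇒ NO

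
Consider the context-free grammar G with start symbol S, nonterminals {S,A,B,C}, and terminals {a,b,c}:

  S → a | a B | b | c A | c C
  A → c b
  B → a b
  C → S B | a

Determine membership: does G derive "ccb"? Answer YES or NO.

Convert to CNF:
  S -> T0 A | T0 C | T2 B | a | b
  A -> T0 T1
  B -> T2 T1
  C -> S B | a
  T0 -> c
  T1 -> b
  T2 -> a

CYK fill:
  cell(0,0) c: {T0}  orig:{}
  cell(1,1) c: {T0}  orig:{}
  cell(2,2) b: {S,T1}  orig:{S}
  cell(0,1) cc: ∅
  cell(1,2) cb: {A}
  cell(0,2) ccb: {S}

S ∈ T[0,2] ⇒ YES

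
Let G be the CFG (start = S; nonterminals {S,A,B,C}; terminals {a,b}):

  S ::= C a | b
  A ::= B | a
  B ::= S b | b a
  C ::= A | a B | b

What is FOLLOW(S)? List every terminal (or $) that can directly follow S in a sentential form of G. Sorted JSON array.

FIRST iteration:
pass 1:
  A via A→a: +{a}
  B via B→b a: +{b}
  C via C→A: +{a}
  C via C→b: +{b}
  S via S→C a: +{a,b}
  S: {a,b}  A: {a}  B: {b}  C: {a,b}
pass 2:
  A via A→B: +{b}
  B via B→S b: +{a}
  S: {a,b}  A: {a,b}  B: {a,b}  C: {a,b}
pass 3: done
  S: {a,b}  A: {a,b}  B: {a,b}  C: {a,b}

FOLLOW iteration:
FOLLOW(S) := {$}
pass 1:
  B→S b: FOLLOW(S) ⊇ FIRST(b) = {b}; new: +{b}
  S→C a: FOLLOW(C) ⊇ FIRST(a) = {a}; new: +{a}
  S: {$,b}  A: {}  B: {}  C: {a}
pass 2:
  C→A: FOLLOW(A) ⊇ FOLLOW(C) ⊇ {a}; new: +{a}
  C→a B: FOLLOW(B) ⊇ FOLLOW(C) ⊇ {a}; new: +{a}
  S: {$,b}  A: {a}  B: {a}  C: {a}
pass 3: — fixpoint
  S: {$,b}  A: {a}  B: {a}  C: {a}

FOLLOW(S) = ["$", "b"]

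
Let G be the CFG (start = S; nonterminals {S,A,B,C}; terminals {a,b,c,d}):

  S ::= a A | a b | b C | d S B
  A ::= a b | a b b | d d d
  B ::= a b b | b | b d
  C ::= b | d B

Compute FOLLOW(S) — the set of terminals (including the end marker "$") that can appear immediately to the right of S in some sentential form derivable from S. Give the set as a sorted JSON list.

FIRST iteration:
round 1:
  A via A→a b: +{a}
  A via A→d d d: +{d}
  B via B→a b b: +{a}
  B via B→b: +{b}
  C via C→b: +{b}
  C via C→d B: +{d}
  S via S→a A: +{a}
  S via S→b C: +{b}
  S via S→d S B: +{d}
  FIRST[S]={a,b,d}  FIRST[A]={a,d}  FIRST[B]={a,b}  FIRST[C]={b,d}
round 2: (no change)
  FIRST[S]={a,b,d}  FIRST[A]={a,d}  FIRST[B]={a,b}  FIRST[C]={b,d}

Compute FOLLOW by fixpoint:
FOLLOW(S) := {$}
iter 1:
  S→a A: FOLLOW(A) ⊇ FOLLOW(S) ⊇ {$}; new: +{$}
  S→b C: FOLLOW(C) ⊇ FOLLOW(S) ⊇ {$}; new: +{$}
  S→d S B: FOLLOW(S) ⊇ FIRST(B) = {a,b}; new: +{a,b}
  S→d S B: FOLLOW(B) ⊇ FOLLOW(S) ⊇ {$,a,b}; new: +{$,a,b}
  S: {$,a,b}  A: {$}  B: {$,a,b}  C: {$}
iter 2:
  S→a A: FOLLOW(A) ⊇ FOLLOW(S) ⊇ {$,a,b}; new: +{a,b}
  S→b C: FOLLOW(C) ⊇ FOLLOW(S) ⊇ {$,a,b}; new: +{a,b}
  S: {$,a,b}  A: {$,a,b}  B: {$,a,b}  C: {$,a,b}
iter 3: done
  S: {$,a,b}  A: {$,a,b}  B: {$,a,b}  C: {$,a,b}

FOLLOW(S) = ["$", "a", "b"]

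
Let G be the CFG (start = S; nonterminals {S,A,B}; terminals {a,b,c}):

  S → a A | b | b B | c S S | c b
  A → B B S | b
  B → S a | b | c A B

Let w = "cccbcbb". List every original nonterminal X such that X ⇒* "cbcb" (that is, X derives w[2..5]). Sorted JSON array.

Convert to CNF:
  S -> T0 A | T1 T2 | T1 X5 | T2 B | b
  A -> B X3 | b
  B -> S T0 | T1 X4 | b
  T0 -> a
  T1 -> c
  T2 -> b
  X3 -> B S
  X4 -> A B
  X5 -> S S

CYK table (by increasing span), restricted to cells inside w[2..5]:
  [2..2]={T1}  "c"  orig:{}
  [3..3]={A,B,S,T2}  "b"  orig:{A,B,S}
  [4..4]={T1}  "c"  orig:{}
  [5..5]={A,B,S,T2}  "b"  orig:{A,B,S}
  [2..3]={S}  "cb"
  [3..4]=∅  "bc"
  [4..5]={S}  "cb"
  [2..4]=∅  "cbc"
  [3..5]={X3,X5}  "bcb"  orig:{}
  [2..5]={S,X5}  "cbcb"  orig:{S}

Original NTs in T[2,5] deriving "cbcb": ["S"]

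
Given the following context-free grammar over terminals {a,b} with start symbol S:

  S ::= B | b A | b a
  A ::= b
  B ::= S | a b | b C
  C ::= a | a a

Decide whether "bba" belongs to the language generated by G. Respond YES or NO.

Convert to CNF:
  S -> T0 T1 | T1 A | T1 C | T1 T0
  A -> b
  B -> T0 T1 | T1 A | T1 C | T1 T0
  C -> T0 T0 | a
  T0 -> a
  T1 -> b

CYK fill:
  [0..0]={A,T1}  "b"  orig:{A}
  [1..1]={A,T1}  "b"  orig:{A}
  [2..2]={C,T0}  "a"  orig:{C}
  [0..1]={B,S}  "bb"
  [1..2]={B,S}  "ba"
  [0..2]=∅  "bba"

S ∉ T[0,2] ⇒ NO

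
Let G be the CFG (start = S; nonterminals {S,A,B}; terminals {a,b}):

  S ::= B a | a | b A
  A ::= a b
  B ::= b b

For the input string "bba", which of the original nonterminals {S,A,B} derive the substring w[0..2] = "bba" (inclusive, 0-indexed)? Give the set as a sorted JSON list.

Convert to CNF:
  S -> B T0 | T1 A | a
  A -> T0 T1
  B -> T1 T1
  T0 -> a
  T1 -> b

CYK table (by increasing span), restricted to cells inside w[0..2]:
  T[0,0] 'b' = {T1}  orig:{}
  T[1,1] 'b' = {T1}  orig:{}
  T[2,2] 'a' = {S,T0}  orig:{S}
  T[0,1] 'bb' = {B}
  T[1,2] 'ba' = ∅
  T[0,2] 'bba' = {S}

Original NTs in T[0,2] deriving "bba": ["S"]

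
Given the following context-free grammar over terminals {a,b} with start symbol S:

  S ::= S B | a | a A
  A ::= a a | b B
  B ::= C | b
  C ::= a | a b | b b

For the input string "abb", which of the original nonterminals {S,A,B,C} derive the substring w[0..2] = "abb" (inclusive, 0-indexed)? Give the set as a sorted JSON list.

CNF form of G:
  S -> S B | T0 A | a
  A -> T0 T0 | T1 B
  B -> T0 T1 | T1 T1 | a | b
  C -> T0 T1 | T1 T1 | a
  T0 -> a
  T1 -> b

CYK fill (cells [i..j] with 0 ≤ i ≤ j ≤ 2 only):
  [0..0]={B,C,S,T0}  "a"  orig:{B,C,S}
  [1..1]={B,T1}  "b"  orig:{B}
  [2..2]={B,T1}  "b"  orig:{B}
  [0..1]={B,C,S}  "ab"
  [1..2]={A,B,C}  "bb"
  [0..2]={S}  "abb"

Original NTs in T[0,2] deriving "abb": ["S"]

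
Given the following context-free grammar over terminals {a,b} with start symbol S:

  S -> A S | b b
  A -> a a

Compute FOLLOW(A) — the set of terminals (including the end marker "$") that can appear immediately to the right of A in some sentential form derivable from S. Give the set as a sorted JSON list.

Compute FIRST by fixpoint:
pass 1:
  A via A→a a: +{a}
  S via S→A S: +{a}
  S via S→b b: +{b}
  FIRST(S)={a,b}  FIRST(A)={a}
pass 2: (no change)
  FIRST(S)={a,b}  FIRST(A)={a}

FOLLOW sets:
seed FOLLOW(S) with $
pass 1:
  S→A S: FOLLOW(A) ⊇ FIRST(S) = {a,b}; new: +{a,b}
  S: {$}  A: {a,b}
pass 2: — fixpoint
  S: {$}  A: {a,b}

FOLLOW(A) = ["a", "b"]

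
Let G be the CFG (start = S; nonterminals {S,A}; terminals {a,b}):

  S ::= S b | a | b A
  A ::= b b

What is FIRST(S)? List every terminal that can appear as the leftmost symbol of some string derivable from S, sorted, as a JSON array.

FIRST iteration:
[1]
  A via A→b b: +{b}
  S via S→a: +{a}
  S via S→b A: +{b}
  FIRST(S)={a,b}  FIRST(A)={b}
[2] done
  FIRST(S)={a,b}  FIRST(A)={b}

FIRST(S) = ["a", "b"]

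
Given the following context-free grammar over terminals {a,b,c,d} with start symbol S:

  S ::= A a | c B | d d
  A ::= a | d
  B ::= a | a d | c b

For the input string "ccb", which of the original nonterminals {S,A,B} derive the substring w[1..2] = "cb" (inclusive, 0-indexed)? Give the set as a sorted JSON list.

CNF form of G:
  S -> A T0 | T1 T1 | T2 B
  A -> a | d
  B -> T0 T1 | T2 T3 | a
  T0 -> a
  T1 -> d
  T2 -> c
  T3 -> b

Fill CYK table bottom-up (cells [i..j] with 1 ≤ i ≤ j ≤ 2 only):
  cell(1,1) c: {T2}  orig:{}
  cell(2,2) b: {T3}  orig:{}
  cell(1,2) cb: {B}

Original NTs in T[1,2] deriving "cb": ["B"]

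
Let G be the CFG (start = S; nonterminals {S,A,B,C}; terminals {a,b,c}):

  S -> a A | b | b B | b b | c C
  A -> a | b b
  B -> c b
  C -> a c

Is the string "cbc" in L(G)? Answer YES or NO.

CNF form of G:
  S -> T0 B | T0 T0 | T1 C | T2 A | b
  A -> T0 T0 | a
  B -> T1 T0
  C -> T2 T1
  T0 -> b
  T1 -> c
  T2 -> a

Fill CYK table bottom-up:
  cell(0,0) c: {T1}  orig:{}
  cell(1,1) b: {S,T0}  orig:{S}
  cell(2,2) c: {T1}  orig:{}
  cell(0,1) cb: {B}
  cell(1,2) bc: ∅
  cell(0,2) cbc: ∅

S ∉ T[0,2] ⇒ NO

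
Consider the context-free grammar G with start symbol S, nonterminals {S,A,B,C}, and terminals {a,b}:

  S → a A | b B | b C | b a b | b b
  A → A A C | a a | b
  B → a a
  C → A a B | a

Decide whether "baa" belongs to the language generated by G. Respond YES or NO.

Convert to CNF:
  S -> T0 A | T1 B | T1 C | T1 T1 | T1 X4
  A -> A X2 | T0 T0 | b
  B -> T0 T0
  C -> A X3 | a
  T0 -> a
  T1 -> b
  X2 -> A C
  X3 -> T0 B
  X4 -> T0 T1

CYK table (by increasing span):
  [0..0]={A,T1}  "b"  orig:{A}
  [1..1]={C,T0}  "a"  orig:{C}
  [2..2]={C,T0}  "a"  orig:{C}
  [0..1]={S,X2}  "ba"  orig:{S}
  [1..2]={A,B}  "aa"
  [0..2]={S}  "baa"

S ∈ T[0,2] ⇒ YES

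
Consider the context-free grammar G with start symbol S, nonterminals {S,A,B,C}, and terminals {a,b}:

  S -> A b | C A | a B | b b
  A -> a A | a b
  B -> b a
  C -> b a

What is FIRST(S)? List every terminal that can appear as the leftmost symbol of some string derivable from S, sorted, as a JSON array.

FIRST iteration:
iter 1:
  A via A→a A: +{a}
  B via B→b a: +{b}
  C via C→b a: +{b}
  S via S→A b: +{a}
  S via S→C A: +{b}
  S: {a,b}  A: {a}  B: {b}  C: {b}
iter 2: (no change)
  S: {a,b}  A: {a}  B: {b}  C: {b}

FIRST(S) = ["a", "b"]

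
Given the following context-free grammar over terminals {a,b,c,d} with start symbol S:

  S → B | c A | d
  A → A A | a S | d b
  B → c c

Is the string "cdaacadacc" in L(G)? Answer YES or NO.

Convert to CNF:
  S -> T3 A | T3 T3 | d
  A -> A A | T0 S | T1 T2
  B -> T3 T3
  T0 -> a
  T1 -> d
  T2 -> b
  T3 -> c

CYK table (by increasing span):
  T[0,0] 'c' = {T3}  orig:{}
  T[1,1] 'd' = {S,T1}  orig:{S}
  T[2,2] 'a' = {T0}  orig:{}
  T[3,3] 'a' = {T0}  orig:{}
  T[4,4] 'c' = {T3}  orig:{}
  T[5,5] 'a' = {T0}  orig:{}
  T[6,6] 'd' = {S,T1}  orig:{S}
  T[7,7] 'a' = {T0}  orig:{}
  T[8,8] 'c' = {T3}  orig:{}
  T[9,9] 'c' = {T3}  orig:{}
  T[0,1] 'cd' = ∅
  T[1,2] 'da' = ∅
  T[2,3] 'aa' = ∅
  T[3,4] 'ac' = ∅
  T[4,5] 'ca' = ∅
  T[5,6] 'ad' = {A}
  T[6,7] 'da' = ∅
  T[7,8] 'ac' = ∅
  T[8,9] 'cc' = {B,S}
  T[0,2] 'cda' = ∅
  T[1,3] 'daa' = ∅
  T[2,4] 'aac' = ∅
  T[3,5] 'aca' = ∅
  T[4,6] 'cad' = {S}
  T[5,7] 'ada' = ∅
  T[6,8] 'dac' = ∅
  T[7,9] 'acc' = {A}
  T[0,3] 'cdaa' = ∅
  T[1,4] 'daac' = ∅
  T[2,5] 'aaca' = ∅
  T[3,6] 'acad' = {A}
  T[4,7] 'cada' = ∅
  T[5,8] 'adac' = ∅
  T[6,9] 'dacc' = ∅
  T[0,4] 'cdaac' = ∅
  T[1,5] 'daaca' = ∅
  T[2,6] 'aacad' = ∅
  T[3,7] 'acada' = ∅
  T[4,8] 'cadac' = ∅
  T[5,9] 'adacc' = {A}
  T[0,5] 'cdaaca' = ∅
  T[1,6] 'daacad' = ∅
  T[2,7] 'aacada' = ∅
  T[3,8] 'acadac' = ∅
  T[4,9] 'cadacc' = {S}
  T[0,6] 'cdaacad' = ∅
  T[1,7] 'daacada' = ∅
  T[2,8] 'aacadac' = ∅
  T[3,9] 'acadacc' = {A}
  T[0,7] 'cdaacada' = ∅
  T[1,8] 'daacadac' = ∅
  T[2,9] 'aacadacc' = ∅
  T[0,8] 'cdaacadac' = ∅
  T[1,9] 'daacadacc' = ∅
  T[0,9] 'cdaacadacc' = ∅

S ∉ T[0,9] ⇒ NO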